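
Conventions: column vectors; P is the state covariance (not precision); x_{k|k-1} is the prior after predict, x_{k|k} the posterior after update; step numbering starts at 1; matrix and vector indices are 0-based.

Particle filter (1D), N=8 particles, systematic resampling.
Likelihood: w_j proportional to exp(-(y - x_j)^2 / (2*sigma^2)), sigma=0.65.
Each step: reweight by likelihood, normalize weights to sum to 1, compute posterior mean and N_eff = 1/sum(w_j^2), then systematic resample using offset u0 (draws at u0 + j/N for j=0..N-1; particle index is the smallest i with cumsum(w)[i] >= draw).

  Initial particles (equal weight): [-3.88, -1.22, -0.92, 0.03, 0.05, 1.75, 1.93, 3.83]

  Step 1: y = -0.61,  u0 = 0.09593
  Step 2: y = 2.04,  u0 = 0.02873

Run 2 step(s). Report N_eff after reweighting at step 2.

N_eff = 4.0069

step 1: w=[0.0000, 0.2340, 0.3244, 0.2238, 0.2171, 0.0005, 0.0002, 0.0000]  mean=-0.5652  Neff=3.8877  idx=[1, 1, 2, 2, 3, 3, 4, 4]
step 2: w=[0.0001, 0.0001, 0.0009, 0.0009, 0.2377, 0.2377, 0.2613, 0.2613]  mean=0.0385  Neff=4.0069  idx=[4, 4, 5, 5, 6, 6, 7, 7]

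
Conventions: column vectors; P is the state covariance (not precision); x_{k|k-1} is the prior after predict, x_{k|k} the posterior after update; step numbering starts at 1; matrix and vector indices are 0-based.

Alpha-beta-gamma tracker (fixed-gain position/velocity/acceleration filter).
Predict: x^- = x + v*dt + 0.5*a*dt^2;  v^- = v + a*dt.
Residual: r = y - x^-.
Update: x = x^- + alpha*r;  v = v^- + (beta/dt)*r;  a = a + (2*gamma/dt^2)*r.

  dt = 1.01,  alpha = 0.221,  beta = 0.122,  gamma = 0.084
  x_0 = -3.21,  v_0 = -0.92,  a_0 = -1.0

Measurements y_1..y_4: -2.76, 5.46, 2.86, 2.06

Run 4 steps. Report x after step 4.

step 1: x_pred=-4.6492  r=1.8892  x^+=-4.2317  v^+=-1.7018  a^+=-0.6889
step 2: x_pred=-6.3019  r=11.7619  x^+=-3.7025  v^+=-0.9768  a^+=1.2482
step 3: x_pred=-4.0524  r=6.9124  x^+=-2.5248  v^+=1.1189  a^+=2.3866
step 4: x_pred=-0.1775  r=2.2375  x^+=0.3170  v^+=3.7996  a^+=2.7551

x_post = 0.3170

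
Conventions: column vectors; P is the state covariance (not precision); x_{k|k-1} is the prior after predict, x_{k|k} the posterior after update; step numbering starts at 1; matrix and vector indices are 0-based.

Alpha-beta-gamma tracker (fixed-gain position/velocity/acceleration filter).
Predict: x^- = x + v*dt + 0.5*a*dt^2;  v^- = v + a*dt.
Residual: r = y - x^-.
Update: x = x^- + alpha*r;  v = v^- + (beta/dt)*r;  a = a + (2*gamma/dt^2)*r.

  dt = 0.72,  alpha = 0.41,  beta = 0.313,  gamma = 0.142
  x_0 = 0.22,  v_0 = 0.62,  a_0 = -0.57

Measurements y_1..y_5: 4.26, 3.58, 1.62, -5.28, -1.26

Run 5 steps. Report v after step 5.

step 1: x_pred=0.5187  r=3.7413  x^+=2.0526  v^+=1.8360  a^+=1.4797
step 2: x_pred=3.7581  r=-0.1781  x^+=3.6851  v^+=2.8240  a^+=1.3821
step 3: x_pred=6.0766  r=-4.4566  x^+=4.2494  v^+=1.8817  a^+=-1.0594
step 4: x_pred=5.3296  r=-10.6096  x^+=0.9797  v^+=-3.4933  a^+=-6.8718
step 5: x_pred=-3.3167  r=2.0567  x^+=-2.4734  v^+=-7.5469  a^+=-5.7450

v_post = -7.5469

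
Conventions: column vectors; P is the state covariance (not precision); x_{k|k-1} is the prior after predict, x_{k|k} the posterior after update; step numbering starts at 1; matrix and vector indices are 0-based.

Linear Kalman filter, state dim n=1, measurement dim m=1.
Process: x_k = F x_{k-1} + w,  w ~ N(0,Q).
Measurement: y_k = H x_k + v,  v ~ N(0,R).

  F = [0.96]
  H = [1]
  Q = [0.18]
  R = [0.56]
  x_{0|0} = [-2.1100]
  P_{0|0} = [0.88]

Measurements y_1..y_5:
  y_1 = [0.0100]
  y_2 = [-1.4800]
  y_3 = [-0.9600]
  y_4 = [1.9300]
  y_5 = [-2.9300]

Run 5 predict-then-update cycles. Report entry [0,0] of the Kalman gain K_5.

K[0,0] = 0.4142

step 1: x^-=[-2.0256]  P^-=[0.9910]  S=[1.5510]  K=[0.6389]  nu=[2.0356]  x^+=[-0.7250]  P^+=[0.3578]
step 2: x^-=[-0.6960]  P^-=[0.5098]  S=[1.0698]  K=[0.4765]  nu=[-0.7840]  x^+=[-1.0696]  P^+=[0.2668]
step 3: x^-=[-1.0268]  P^-=[0.4259]  S=[0.9859]  K=[0.4320]  nu=[0.0668]  x^+=[-0.9979]  P^+=[0.2419]
step 4: x^-=[-0.9580]  P^-=[0.4030]  S=[0.9630]  K=[0.4185]  nu=[2.8880]  x^+=[0.2505]  P^+=[0.2343]
step 5: x^-=[0.2405]  P^-=[0.3960]  S=[0.9560]  K=[0.4142]  nu=[-3.1705]  x^+=[-1.0727]  P^+=[0.2320]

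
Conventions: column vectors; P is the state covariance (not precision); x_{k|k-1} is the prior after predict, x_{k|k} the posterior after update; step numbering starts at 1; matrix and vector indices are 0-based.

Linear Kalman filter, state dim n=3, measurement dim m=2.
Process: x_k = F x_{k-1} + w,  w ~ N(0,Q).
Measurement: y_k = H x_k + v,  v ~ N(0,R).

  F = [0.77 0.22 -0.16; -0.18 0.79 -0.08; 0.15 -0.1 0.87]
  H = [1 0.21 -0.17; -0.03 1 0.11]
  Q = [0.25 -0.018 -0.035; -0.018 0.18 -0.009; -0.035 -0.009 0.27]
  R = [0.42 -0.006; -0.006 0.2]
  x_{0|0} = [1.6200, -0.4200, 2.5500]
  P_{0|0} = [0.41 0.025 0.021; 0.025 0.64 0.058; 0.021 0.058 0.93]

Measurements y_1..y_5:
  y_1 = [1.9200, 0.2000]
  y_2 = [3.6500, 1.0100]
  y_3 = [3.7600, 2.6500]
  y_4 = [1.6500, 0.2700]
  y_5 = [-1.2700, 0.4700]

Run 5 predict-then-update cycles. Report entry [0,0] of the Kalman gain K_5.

K[0,0] = 0.4614

step 1: x^-=[0.7470, -0.8274, 2.5035]  P^-=[0.5471 0.0535 -0.1067; 0.0535 0.5848 -0.0952; -0.1067 -0.0952 0.9842]  S=[1.0869 0.1368; 0.1368 0.7738]  K=[0.5383 -0.0624; 0.0858 0.7250; -0.2794 0.0705]  nu=[1.7723, 0.7744]  x^+=[1.6526, -0.1138, 2.0629]  P^+=[0.2384 -0.0143 0.0526; -0.0143 0.1531 -0.0818; 0.0526 -0.0818 0.9009]
step 2: x^-=[0.9174, -0.5524, 2.0540]  P^-=[0.4098 -0.0110 -0.1186; -0.0110 0.3049 -0.1579; -0.1186 -0.1579 0.9872]  S=[0.9187 0.0259; 0.0259 0.4840]  K=[0.4683 -0.1002; 0.0703 0.5911; -0.3457 -0.0760]  nu=[3.1978, 1.3640]  x^+=[2.2782, 0.4786, 0.8448]  P^+=[0.2059 -0.0196 0.0265; -0.0196 0.1291 -0.1084; 0.0265 -0.1084 0.8732]
step 3: x^-=[1.7243, -0.0996, 1.0288]  P^-=[0.3951 -0.0093 -0.1401; -0.0093 0.2929 -0.1680; -0.1401 -0.1680 0.9632]  S=[0.9116 0.0249; 0.0249 0.4694]  K=[0.4602 -0.1024; 0.0727 0.5813; -0.3692 -0.1037]  nu=[2.2315, 2.6881]  x^+=[2.4761, 1.6252, -0.0738]  P^+=[0.1995 -0.0184 0.0100; -0.0184 0.1273 -0.1097; 0.0100 -0.1097 0.8320]
step 4: x^-=[2.2760, 0.8441, 0.1447]  P^-=[0.3948 -0.0078 -0.1460; -0.0078 0.2906 -0.1628; -0.1460 -0.1628 0.9277]  S=[0.9124 0.0252; 0.0252 0.4678]  K=[0.4609 -0.1012; 0.0727 0.5796; -0.3676 -0.1008]  nu=[-0.7786, -0.5218]  x^+=[1.9699, 0.4852, 0.4836]  P^+=[0.1985 -0.0175 0.0040; -0.0175 0.1266 -0.1056; 0.0040 -0.1056 0.7978]
step 5: x^-=[1.5462, -0.0100, 0.6677]  P^-=[0.3948 -0.0082 -0.1445; -0.0082 0.2890 -0.1564; -0.1445 -0.1564 0.8995]  S=[0.9104 0.0242; 0.0242 0.4672]  K=[0.4614 -0.1008; 0.0715 0.5784; -0.3602 -0.0949]  nu=[-2.7006, 0.4529]  x^+=[0.2544, 0.0590, 1.5974]  P^+=[0.1985 -0.0173 0.0026; -0.0173 0.1260 -0.1021; 0.0026 -0.1021 0.7756]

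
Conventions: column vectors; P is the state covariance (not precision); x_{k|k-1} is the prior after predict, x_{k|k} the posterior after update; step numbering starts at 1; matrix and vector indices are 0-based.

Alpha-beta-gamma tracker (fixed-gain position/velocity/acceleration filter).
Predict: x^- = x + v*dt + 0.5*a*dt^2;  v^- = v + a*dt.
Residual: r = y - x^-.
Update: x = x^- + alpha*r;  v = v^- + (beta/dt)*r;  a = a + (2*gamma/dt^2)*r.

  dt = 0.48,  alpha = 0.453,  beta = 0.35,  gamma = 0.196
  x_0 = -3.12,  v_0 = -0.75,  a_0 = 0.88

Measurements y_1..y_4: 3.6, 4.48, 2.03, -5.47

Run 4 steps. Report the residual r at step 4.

step 1: x_pred=-3.3786  r=6.9786  x^+=-0.2173  v^+=4.7610  a^+=12.7534
step 2: x_pred=3.5371  r=0.9429  x^+=3.9643  v^+=11.5701  a^+=14.3575
step 3: x_pred=11.1719  r=-9.1419  x^+=7.0306  v^+=11.7957  a^+=-1.1964
step 4: x_pred=12.5547  r=-18.0247  x^+=4.3895  v^+=-1.9216  a^+=-31.8635

resid = -18.0247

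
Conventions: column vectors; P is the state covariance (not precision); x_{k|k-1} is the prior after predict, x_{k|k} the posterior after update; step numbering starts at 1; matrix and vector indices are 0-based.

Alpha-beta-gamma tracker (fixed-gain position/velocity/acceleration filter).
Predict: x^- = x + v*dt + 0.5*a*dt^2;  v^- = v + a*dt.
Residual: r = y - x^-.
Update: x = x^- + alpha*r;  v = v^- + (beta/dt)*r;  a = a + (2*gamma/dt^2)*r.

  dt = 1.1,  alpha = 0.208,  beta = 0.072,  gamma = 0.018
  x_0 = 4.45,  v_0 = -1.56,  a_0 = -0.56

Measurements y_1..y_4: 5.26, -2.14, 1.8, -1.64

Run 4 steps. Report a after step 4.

step 1: x_pred=2.3952  r=2.8648  x^+=2.9911  v^+=-1.9885  a^+=-0.4748
step 2: x_pred=0.5165  r=-2.6565  x^+=-0.0360  v^+=-2.6846  a^+=-0.5538
step 3: x_pred=-3.3242  r=5.1242  x^+=-2.2583  v^+=-2.9584  a^+=-0.4013
step 4: x_pred=-5.7554  r=4.1154  x^+=-4.8994  v^+=-3.1305  a^+=-0.2789

a_post = -0.2789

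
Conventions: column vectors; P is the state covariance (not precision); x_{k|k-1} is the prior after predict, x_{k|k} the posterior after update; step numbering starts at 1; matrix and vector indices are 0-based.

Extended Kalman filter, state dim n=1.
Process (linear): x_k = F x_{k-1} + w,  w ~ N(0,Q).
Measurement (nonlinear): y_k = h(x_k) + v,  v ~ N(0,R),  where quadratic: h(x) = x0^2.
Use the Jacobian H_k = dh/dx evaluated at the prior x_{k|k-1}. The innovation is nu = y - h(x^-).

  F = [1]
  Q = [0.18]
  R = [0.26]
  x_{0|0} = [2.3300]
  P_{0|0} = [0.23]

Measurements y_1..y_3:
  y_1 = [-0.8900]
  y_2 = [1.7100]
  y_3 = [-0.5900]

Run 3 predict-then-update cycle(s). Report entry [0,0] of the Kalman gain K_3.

K[0,0] = 0.3351

step 1: x^-=[2.3300]  P^-=[0.4100]  H_jac=[4.6600]  S=[9.1634]  K=[0.2085]  nu=[-6.3189]  x^+=[1.0125]  P^+=[0.0116]
step 2: x^-=[1.0125]  P^-=[0.1916]  H_jac=[2.0250]  S=[1.0458]  K=[0.3711]  nu=[0.6849]  x^+=[1.2666]  P^+=[0.0476]
step 3: x^-=[1.2666]  P^-=[0.2276]  H_jac=[2.5332]  S=[1.7208]  K=[0.3351]  nu=[-2.1943]  x^+=[0.5313]  P^+=[0.0344]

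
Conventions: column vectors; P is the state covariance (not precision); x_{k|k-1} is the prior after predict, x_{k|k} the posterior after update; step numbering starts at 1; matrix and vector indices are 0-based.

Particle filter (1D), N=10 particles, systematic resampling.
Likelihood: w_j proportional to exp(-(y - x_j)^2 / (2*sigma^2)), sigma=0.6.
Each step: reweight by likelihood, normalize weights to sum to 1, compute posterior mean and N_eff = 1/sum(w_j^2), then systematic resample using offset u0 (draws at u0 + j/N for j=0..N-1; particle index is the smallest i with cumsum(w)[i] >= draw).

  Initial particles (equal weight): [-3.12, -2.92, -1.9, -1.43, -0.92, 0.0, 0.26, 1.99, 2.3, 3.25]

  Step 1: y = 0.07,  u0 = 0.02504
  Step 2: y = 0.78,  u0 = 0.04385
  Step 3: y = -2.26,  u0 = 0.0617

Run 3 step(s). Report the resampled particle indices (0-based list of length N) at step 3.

resampled_idx = [0, 0, 1, 1, 2, 2, 3, 3, 6, 8]

step 1: w=[0.0000, 0.0000, 0.0020, 0.0195, 0.1136, 0.4402, 0.4216, 0.0026, 0.0004, 0.0000]  mean=-0.0203  Neff=2.5987  idx=[4, 4, 5, 5, 5, 5, 6, 6, 6, 6]
step 2: w=[0.0040, 0.0040, 0.0954, 0.0954, 0.0954, 0.0954, 0.1526, 0.1526, 0.1526, 0.1526]  mean=0.1513  Neff=7.7179  idx=[2, 3, 4, 5, 6, 7, 7, 8, 8, 9]
step 3: w=[0.1973, 0.1973, 0.1973, 0.1973, 0.0351, 0.0351, 0.0351, 0.0351, 0.0351, 0.0351]  mean=0.0548  Neff=6.1295  idx=[0, 0, 1, 1, 2, 2, 3, 3, 6, 8]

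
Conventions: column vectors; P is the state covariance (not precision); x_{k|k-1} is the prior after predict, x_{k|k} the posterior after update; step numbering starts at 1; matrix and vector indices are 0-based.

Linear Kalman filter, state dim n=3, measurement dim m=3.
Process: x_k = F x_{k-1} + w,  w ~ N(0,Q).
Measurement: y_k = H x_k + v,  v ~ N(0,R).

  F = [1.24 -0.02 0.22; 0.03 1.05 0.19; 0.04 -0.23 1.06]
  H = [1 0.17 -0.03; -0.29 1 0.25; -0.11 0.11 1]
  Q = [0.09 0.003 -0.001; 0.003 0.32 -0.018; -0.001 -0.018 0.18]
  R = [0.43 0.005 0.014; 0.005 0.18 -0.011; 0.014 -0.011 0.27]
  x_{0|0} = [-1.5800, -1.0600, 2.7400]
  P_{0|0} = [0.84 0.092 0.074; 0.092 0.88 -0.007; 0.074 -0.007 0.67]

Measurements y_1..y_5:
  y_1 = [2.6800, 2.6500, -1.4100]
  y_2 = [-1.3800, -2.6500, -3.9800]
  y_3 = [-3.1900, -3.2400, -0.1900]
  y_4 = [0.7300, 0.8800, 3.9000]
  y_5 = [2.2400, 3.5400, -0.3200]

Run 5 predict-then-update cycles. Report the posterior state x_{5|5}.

x_post = [0.5794, 2.4911, 0.7913]

step 1: x^-=[-1.3352, -0.6398, 3.0850]  P^-=[1.4502 0.1798 0.2731; 0.1798 1.3190 -0.0959; 0.2731 -0.0959 0.9887]  S=[1.9650 0.0417 0.1239; 0.0417 1.4909 0.2168; 0.1239 0.2168 1.2067]  K=[0.7487 -0.1453 0.0597; 0.1985 0.8497 -0.1486; 0.0672 -0.0686 0.7911]  nu=[4.2165, 2.1313, -4.5715]  x^+=[1.2392, 2.6875, -0.3947]  P^+=[0.3146 0.0540 0.0569; 0.0540 0.1865 -0.0613; 0.0569 -0.0613 0.2283]
step 2: x^-=[1.3961, 2.7841, -0.9869]  P^-=[0.6138 0.0904 0.1329; 0.0904 0.5138 -0.0781; 0.1329 -0.0781 0.4806]  S=[1.0826 0.0301 0.0703; 0.0301 0.6647 0.0500; 0.0703 0.0500 0.7156]  K=[0.5769 -0.1122 0.0565; 0.1538 0.7053 -0.1084; 0.0571 -0.0452 0.6367]  nu=[-3.2790, -4.7825, -3.1458]  x^+=[-0.1368, -0.7524, -2.9611]  P^+=[0.2428 0.0408 0.0468; 0.0408 0.1525 -0.0472; 0.0468 -0.0472 0.1835]
step 3: x^-=[-0.8061, -1.3567, -2.9711]  P^-=[0.4961 0.0702 0.1082; 0.0702 0.4793 -0.0647; 0.1082 -0.0647 0.4209]  S=[0.9584 0.0333 0.0599; 0.0333 0.6386 0.0519; 0.0599 0.0519 0.6630]  K=[0.5271 -0.1049 0.0531; 0.1422 0.6938 -0.0970; 0.0517 -0.0376 0.6045]  nu=[-2.2424, -1.3742, 2.8417]  x^+=[-1.6930, -2.9047, -1.3178]  P^+=[0.2219 0.0367 0.0432; 0.0367 0.1483 -0.0441; 0.0432 -0.0441 0.1739]
step 4: x^-=[-2.3311, -3.3511, -0.7965]  P^-=[0.4618 0.0636 0.1011; 0.0636 0.4752 -0.0627; 0.1011 -0.0627 0.4081]  S=[0.9222 0.0347 0.0567; 0.0347 0.6367 0.0525; 0.0567 0.0525 0.6519]  K=[0.5100 -0.1028 0.0519; 0.1384 0.6931 -0.0946; 0.0495 -0.0362 0.5971]  nu=[3.6069, 3.7542, 4.8087]  x^+=[-0.6280, -0.7045, 2.1173]  P^+=[0.2148 0.0353 0.0420; 0.0353 0.1476 -0.0436; 0.0420 -0.0436 0.1717]
step 5: x^-=[-0.2988, -0.3563, 2.3812]  P^-=[0.4501 0.0612 0.0990; 0.0612 0.4744 -0.0625; 0.0990 -0.0625 0.4052]  S=[0.9097 0.0351 0.0557; 0.0351 0.6365 0.0525; 0.0557 0.0525 0.6494]  K=[0.5038 -0.1021 0.0516; 0.1370 0.6931 -0.0941; 0.0487 -0.0360 0.5954]  nu=[2.6709, 3.2144, -2.6949]  x^+=[0.5794, 2.4911, 0.7913]  P^+=[0.2122 0.0347 0.0416; 0.0347 0.1474 -0.0435; 0.0416 -0.0435 0.1712]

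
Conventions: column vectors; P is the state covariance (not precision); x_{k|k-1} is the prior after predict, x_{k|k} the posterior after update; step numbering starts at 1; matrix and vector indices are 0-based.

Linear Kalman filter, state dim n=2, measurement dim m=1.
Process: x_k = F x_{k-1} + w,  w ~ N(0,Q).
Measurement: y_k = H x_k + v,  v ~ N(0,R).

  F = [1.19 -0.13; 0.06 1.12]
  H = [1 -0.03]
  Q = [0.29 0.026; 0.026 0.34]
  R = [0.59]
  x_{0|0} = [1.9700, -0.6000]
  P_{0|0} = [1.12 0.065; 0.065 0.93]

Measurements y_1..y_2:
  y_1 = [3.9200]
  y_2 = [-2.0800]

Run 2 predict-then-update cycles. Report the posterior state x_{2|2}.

x_post = [0.3817, 0.2935]

step 1: x^-=[2.4223, -0.5538]  P^-=[1.8716 0.0567; 0.0567 1.5194]  S=[2.4596]  K=[0.7603; 0.0045]  nu=[1.4811]  x^+=[3.5483, -0.5471]  P^+=[0.4500 0.0482; 0.0482 1.5193]
step 2: x^-=[4.2936, -0.3999]  P^-=[0.9380 -0.0992; -0.0992 2.2539]  S=[1.5360]  K=[0.6126; -0.1086]  nu=[-6.3856]  x^+=[0.3817, 0.2935]  P^+=[0.3615 0.0030; 0.0030 2.2358]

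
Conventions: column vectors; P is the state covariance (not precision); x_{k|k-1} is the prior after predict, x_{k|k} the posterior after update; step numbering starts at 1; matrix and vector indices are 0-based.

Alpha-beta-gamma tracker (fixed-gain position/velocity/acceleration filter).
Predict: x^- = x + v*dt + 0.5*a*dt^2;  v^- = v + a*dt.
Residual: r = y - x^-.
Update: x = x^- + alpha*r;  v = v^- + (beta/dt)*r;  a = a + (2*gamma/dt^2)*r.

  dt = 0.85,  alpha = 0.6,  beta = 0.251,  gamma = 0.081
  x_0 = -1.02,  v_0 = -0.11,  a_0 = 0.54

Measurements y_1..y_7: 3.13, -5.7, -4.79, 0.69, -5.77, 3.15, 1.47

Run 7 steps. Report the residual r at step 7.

step 1: x_pred=-0.9184  r=4.0484  x^+=1.5106  v^+=1.5445  a^+=1.4477
step 2: x_pred=3.3464  r=-9.0464  x^+=-2.0814  v^+=0.1037  a^+=-0.5807
step 3: x_pred=-2.2030  r=-2.5870  x^+=-3.7552  v^+=-1.1538  a^+=-1.1607
step 4: x_pred=-5.1552  r=5.8452  x^+=-1.6481  v^+=-0.4143  a^+=0.1499
step 5: x_pred=-1.9461  r=-3.8239  x^+=-4.2404  v^+=-1.4161  a^+=-0.7075
step 6: x_pred=-5.6997  r=8.8497  x^+=-0.3899  v^+=0.5958  a^+=1.2768
step 7: x_pred=0.5778  r=0.8922  x^+=1.1131  v^+=1.9446  a^+=1.4768

resid = 0.8922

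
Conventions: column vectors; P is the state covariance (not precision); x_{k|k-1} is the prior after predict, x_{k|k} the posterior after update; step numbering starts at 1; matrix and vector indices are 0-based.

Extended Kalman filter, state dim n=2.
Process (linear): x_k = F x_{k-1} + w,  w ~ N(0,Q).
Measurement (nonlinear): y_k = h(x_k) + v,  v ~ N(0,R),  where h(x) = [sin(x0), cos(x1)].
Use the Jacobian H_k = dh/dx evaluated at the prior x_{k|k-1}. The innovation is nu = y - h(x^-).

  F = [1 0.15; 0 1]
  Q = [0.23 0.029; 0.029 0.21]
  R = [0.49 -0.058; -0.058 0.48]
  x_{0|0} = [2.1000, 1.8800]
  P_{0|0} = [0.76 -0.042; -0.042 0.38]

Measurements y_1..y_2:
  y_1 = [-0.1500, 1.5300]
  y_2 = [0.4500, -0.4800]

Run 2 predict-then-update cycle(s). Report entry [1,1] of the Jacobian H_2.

step 1: x^-=[2.3820, 1.8800]  P^-=[0.9859 0.0440; 0.0440 0.5900]  H_jac=[-0.7251 0.0000; 0.0000 -0.9526]  S=[1.0084 -0.0276; -0.0276 1.0154]  K=[-0.7106 -0.0606; -0.0468 -0.5548]  nu=[-0.8386, 1.8343]  x^+=[2.8668, 0.9016]  P^+=[0.4754 -0.0127; -0.0127 0.2767]
step 2: x^-=[3.0020, 0.9016]  P^-=[0.7078 0.0578; 0.0578 0.4867]  H_jac=[-0.9903 0.0000; 0.0000 -0.7843]  S=[1.1841 -0.0131; -0.0131 0.7794]  K=[-0.5927 -0.0681; -0.0538 -0.4907]  nu=[0.3109, -1.1003]  x^+=[2.8927, 1.4248]  P^+=[0.2893 -0.0021; -0.0021 0.2963]

H_jac[1,1] = -0.7843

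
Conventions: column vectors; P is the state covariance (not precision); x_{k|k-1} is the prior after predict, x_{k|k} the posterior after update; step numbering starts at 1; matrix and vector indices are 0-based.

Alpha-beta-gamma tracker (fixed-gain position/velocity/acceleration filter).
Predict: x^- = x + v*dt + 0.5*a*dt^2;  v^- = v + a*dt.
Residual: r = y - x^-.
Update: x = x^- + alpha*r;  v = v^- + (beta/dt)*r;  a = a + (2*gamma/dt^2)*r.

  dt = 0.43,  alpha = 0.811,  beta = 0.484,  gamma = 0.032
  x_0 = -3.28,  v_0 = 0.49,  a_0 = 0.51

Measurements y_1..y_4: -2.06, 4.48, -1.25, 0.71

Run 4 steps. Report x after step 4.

x_post = 0.6678

step 1: x_pred=-3.0222  r=0.9622  x^+=-2.2418  v^+=1.7923  a^+=0.8430
step 2: x_pred=-1.3932  r=5.8732  x^+=3.3700  v^+=8.7656  a^+=2.8760
step 3: x_pred=7.4050  r=-8.6550  x^+=0.3858  v^+=0.2603  a^+=-0.1198
step 4: x_pred=0.4866  r=0.2234  x^+=0.6678  v^+=0.4602  a^+=-0.0425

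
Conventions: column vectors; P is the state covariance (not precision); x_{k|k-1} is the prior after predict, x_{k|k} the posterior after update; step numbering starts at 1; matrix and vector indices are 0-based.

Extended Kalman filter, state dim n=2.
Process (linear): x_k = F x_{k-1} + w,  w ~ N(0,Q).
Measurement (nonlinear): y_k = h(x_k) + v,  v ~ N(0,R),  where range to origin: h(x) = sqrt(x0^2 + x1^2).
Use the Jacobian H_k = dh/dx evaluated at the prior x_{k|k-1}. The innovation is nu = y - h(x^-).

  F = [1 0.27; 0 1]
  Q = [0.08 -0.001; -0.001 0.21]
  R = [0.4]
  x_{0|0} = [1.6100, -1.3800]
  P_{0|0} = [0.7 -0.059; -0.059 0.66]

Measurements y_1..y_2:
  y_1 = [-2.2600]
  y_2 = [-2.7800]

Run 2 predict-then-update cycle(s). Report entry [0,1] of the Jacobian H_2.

H_jac[0,1] = 0.9623

step 1: x^-=[1.2374, -1.3800]  P^-=[0.7963 0.1182; 0.1182 0.8700]  H_jac=[0.6676 -0.7445]  S=[1.1196]  K=[0.3962; -0.5080]  nu=[-4.1135]  x^+=[-0.3923, 0.7099]  P^+=[0.6205 0.3436; 0.3436 0.5810]
step 2: x^-=[-0.2006, 0.7099]  P^-=[0.9284 0.4994; 0.4994 0.7910]  H_jac=[-0.2719 0.9623]  S=[0.9398]  K=[0.2428; 0.6655]  nu=[-3.5177]  x^+=[-1.0545, -1.6310]  P^+=[0.8730 0.3476; 0.3476 0.3748]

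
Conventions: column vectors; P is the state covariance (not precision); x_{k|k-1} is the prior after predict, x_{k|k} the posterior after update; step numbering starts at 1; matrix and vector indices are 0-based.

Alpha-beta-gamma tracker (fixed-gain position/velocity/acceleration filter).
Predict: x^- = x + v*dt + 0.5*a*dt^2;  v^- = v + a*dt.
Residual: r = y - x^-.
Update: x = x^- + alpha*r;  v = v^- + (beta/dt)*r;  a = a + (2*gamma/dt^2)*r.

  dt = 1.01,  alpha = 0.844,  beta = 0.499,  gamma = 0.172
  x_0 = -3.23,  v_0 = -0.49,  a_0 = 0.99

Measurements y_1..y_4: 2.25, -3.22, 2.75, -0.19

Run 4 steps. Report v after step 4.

v_post = 0.7491

step 1: x_pred=-3.2200  r=5.4700  x^+=1.3967  v^+=3.2124  a^+=2.8346
step 2: x_pred=6.0870  r=-9.3070  x^+=-1.7681  v^+=1.4771  a^+=-0.3039
step 3: x_pred=-0.4312  r=3.1812  x^+=2.2537  v^+=2.7419  a^+=0.7689
step 4: x_pred=5.4152  r=-5.6052  x^+=0.6844  v^+=0.7491  a^+=-1.1213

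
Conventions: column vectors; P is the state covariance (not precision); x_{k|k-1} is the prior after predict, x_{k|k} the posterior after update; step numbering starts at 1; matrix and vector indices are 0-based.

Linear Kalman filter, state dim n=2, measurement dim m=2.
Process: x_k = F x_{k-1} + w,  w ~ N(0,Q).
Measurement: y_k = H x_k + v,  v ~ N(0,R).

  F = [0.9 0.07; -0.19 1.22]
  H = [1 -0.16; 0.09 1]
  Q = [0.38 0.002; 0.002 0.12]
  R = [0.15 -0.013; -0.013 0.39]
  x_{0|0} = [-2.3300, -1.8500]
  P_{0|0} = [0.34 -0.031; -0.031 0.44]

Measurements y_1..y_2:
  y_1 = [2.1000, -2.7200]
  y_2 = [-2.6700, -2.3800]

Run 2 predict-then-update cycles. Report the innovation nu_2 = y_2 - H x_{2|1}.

step 1: x^-=[-2.2265, -1.8143]  P^-=[0.6537 -0.0522; -0.0522 0.8015]  S=[0.8409 -0.1339; -0.1339 1.1874]  K=[0.8026 0.0961; -0.1097 0.6587]  nu=[4.0362, -0.7053]  x^+=[0.9451, -2.7218]  P^+=[0.1217 0.0161; 0.0161 0.2569]
step 2: x^-=[0.6601, -3.5001]  P^-=[0.4819 0.0206; 0.0206 0.4993]  S=[0.6381 -0.0292; -0.0292 0.8969]  K=[0.7544 0.0959; -0.0675 0.5565]  nu=[-3.8901, 1.0607]  x^+=[-2.1731, -2.6474]  P^+=[0.1147 0.0173; 0.0173 0.2164]

innov = [-3.8901, 1.0607]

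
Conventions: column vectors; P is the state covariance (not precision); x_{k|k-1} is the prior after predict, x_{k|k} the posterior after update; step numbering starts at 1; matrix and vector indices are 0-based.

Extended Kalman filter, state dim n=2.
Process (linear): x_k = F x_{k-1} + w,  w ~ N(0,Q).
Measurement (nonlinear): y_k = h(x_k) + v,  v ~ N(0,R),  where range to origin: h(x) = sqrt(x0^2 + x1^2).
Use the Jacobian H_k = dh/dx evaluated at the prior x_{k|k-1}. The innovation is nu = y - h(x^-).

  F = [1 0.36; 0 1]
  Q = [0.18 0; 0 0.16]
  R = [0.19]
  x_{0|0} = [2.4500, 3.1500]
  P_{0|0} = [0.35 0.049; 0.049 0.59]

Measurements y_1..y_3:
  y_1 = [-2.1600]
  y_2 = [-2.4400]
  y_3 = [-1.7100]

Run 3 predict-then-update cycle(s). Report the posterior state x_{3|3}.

step 1: x^-=[3.5840, 3.1500]  P^-=[0.6417 0.2614; 0.2614 0.7500]  H_jac=[0.7511 0.6602]  S=[1.1382]  K=[0.5751; 0.6075]  nu=[-6.9315]  x^+=[-0.4026, -1.0611]  P^+=[0.2653 -0.1363; -0.1363 0.3299]
step 2: x^-=[-0.7846, -1.0611]  P^-=[0.3899 -0.0175; -0.0175 0.4899]  H_jac=[-0.5945 -0.8041]  S=[0.6278]  K=[-0.3468; -0.6109]  nu=[-3.7597]  x^+=[0.5192, 1.2356]  P^+=[0.3144 -0.1505; -0.1505 0.2556]
step 3: x^-=[0.9640, 1.2356]  P^-=[0.4192 -0.0585; -0.0585 0.4156]  H_jac=[0.6151 0.7884]  S=[0.5502]  K=[0.3848; 0.5302]  nu=[-3.2772]  x^+=[-0.2970, -0.5018]  P^+=[0.3377 -0.1707; -0.1707 0.2610]

x_post = [-0.2970, -0.5018]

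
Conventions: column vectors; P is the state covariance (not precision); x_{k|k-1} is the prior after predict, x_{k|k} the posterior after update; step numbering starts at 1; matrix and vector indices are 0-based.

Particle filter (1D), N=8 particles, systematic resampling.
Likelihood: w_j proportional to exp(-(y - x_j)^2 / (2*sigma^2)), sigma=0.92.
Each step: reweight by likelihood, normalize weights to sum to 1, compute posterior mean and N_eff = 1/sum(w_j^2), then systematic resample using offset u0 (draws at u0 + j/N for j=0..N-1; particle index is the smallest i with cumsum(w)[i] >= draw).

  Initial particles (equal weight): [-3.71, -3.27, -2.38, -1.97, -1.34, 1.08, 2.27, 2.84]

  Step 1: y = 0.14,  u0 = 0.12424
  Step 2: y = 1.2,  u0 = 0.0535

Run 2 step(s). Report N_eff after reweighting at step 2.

N_eff = 5.4662

step 1: w=[0.0002, 0.0010, 0.0224, 0.0689, 0.2620, 0.5671, 0.0655, 0.0129]  mean=0.2537  Neff=2.5003  idx=[4, 4, 5, 5, 5, 5, 5, 7]
step 2: w=[0.0042, 0.0042, 0.1905, 0.1905, 0.1905, 0.1905, 0.1905, 0.0392]  mean=1.1285  Neff=5.4662  idx=[2, 2, 3, 4, 4, 5, 6, 6]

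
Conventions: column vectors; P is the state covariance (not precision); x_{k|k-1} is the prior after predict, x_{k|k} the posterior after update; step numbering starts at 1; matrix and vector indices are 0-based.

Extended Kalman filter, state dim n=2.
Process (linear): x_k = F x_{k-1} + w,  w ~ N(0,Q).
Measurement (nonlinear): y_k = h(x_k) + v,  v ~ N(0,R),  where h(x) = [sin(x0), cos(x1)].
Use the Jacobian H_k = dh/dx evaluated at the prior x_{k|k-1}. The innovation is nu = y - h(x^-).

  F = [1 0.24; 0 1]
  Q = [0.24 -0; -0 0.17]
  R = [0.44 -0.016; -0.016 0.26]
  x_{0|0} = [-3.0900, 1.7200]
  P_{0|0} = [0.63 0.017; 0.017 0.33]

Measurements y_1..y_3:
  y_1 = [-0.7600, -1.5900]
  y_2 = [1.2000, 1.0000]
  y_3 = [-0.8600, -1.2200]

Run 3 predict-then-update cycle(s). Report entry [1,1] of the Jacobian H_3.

H_jac[1,1] = -0.9875

step 1: x^-=[-2.6772, 1.7200]  P^-=[0.8972 0.0962; 0.0962 0.5000]  H_jac=[-0.8941 0.0000; 0.0000 -0.9889]  S=[1.1572 0.0691; 0.0691 0.7490]  K=[-0.6894 -0.0635; -0.0351 -0.6569]  nu=[-0.3121, -1.4413]  x^+=[-2.3706, 2.6778]  P^+=[0.3381 0.0055; 0.0055 0.1722]
step 2: x^-=[-1.7279, 2.6778]  P^-=[0.5907 0.0468; 0.0468 0.3422]  H_jac=[-0.1564 0.0000; 0.0000 -0.4473]  S=[0.4545 -0.0127; -0.0127 0.3285]  K=[-0.2053 -0.0718; -0.0292 -0.4671]  nu=[2.1877, 1.8944]  x^+=[-2.3130, 1.7291]  P^+=[0.5702 0.0344; 0.0344 0.2705]
step 3: x^-=[-1.8981, 1.7291]  P^-=[0.8423 0.0993; 0.0993 0.4405]  H_jac=[-0.3214 0.0000; 0.0000 -0.9875]  S=[0.5270 0.0155; 0.0155 0.6895]  K=[-0.5099 -0.1307; -0.0420 -0.6299]  nu=[0.0869, -1.0623]  x^+=[-1.8035, 2.3946]  P^+=[0.6914 0.0262; 0.0262 0.1652]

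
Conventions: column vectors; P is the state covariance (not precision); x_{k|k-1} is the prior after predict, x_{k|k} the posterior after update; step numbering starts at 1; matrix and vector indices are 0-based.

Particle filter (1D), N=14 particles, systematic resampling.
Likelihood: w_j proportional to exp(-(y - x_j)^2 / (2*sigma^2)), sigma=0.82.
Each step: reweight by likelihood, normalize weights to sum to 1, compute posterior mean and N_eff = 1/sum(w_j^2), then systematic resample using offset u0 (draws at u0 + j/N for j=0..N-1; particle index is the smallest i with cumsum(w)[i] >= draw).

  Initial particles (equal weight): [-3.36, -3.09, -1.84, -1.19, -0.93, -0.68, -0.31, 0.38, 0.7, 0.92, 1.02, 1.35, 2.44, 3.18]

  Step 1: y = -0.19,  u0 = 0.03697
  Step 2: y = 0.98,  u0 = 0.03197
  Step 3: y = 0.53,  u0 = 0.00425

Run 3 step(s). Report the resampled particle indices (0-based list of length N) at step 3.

step 1: w=[0.0001, 0.0004, 0.0247, 0.0888, 0.1243, 0.1562, 0.1847, 0.1466, 0.1036, 0.0747, 0.0629, 0.0320, 0.0011, 0.0000]  mean=-0.1244  Neff=7.9847  idx=[3, 3, 4, 5, 5, 5, 6, 6, 7, 7, 8, 8, 9, 10]
step 2: w=[0.0046, 0.0046, 0.0102, 0.0198, 0.0198, 0.0198, 0.0446, 0.0446, 0.1176, 0.1176, 0.1450, 0.1450, 0.1533, 0.1535]  mean=0.5014  Neff=8.1929  idx=[3, 6, 8, 8, 9, 9, 10, 10, 11, 11, 12, 12, 13, 13]
step 3: w=[0.0275, 0.0484, 0.0804, 0.0804, 0.0804, 0.0804, 0.0800, 0.0800, 0.0800, 0.0800, 0.0730, 0.0730, 0.0684, 0.0684]  mean=0.5862  Neff=13.4182  idx=[0, 1, 2, 3, 4, 5, 6, 7, 8, 9, 10, 10, 11, 13]

resampled_idx = [0, 1, 2, 3, 4, 5, 6, 7, 8, 9, 10, 10, 11, 13]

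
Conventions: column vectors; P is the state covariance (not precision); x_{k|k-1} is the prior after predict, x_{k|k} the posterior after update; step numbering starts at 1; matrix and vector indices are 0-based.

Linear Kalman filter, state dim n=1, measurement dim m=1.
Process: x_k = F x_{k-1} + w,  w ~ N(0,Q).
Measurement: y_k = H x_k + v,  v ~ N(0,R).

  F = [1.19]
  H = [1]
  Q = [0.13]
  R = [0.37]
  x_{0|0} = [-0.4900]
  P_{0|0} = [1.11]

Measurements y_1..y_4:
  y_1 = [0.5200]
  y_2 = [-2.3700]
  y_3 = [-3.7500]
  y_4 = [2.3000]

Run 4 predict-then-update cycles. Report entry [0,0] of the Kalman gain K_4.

K[0,0] = 0.5294

step 1: x^-=[-0.5831]  P^-=[1.7019]  S=[2.0719]  K=[0.8214]  nu=[1.1031]  x^+=[0.3230]  P^+=[0.3039]
step 2: x^-=[0.3844]  P^-=[0.5604]  S=[0.9304]  K=[0.6023]  nu=[-2.7544]  x^+=[-1.2746]  P^+=[0.2229]
step 3: x^-=[-1.5168]  P^-=[0.4456]  S=[0.8156]  K=[0.5463]  nu=[-2.2332]  x^+=[-2.7369]  P^+=[0.2021]
step 4: x^-=[-3.2569]  P^-=[0.4163]  S=[0.7863]  K=[0.5294]  nu=[5.5569]  x^+=[-0.3150]  P^+=[0.1959]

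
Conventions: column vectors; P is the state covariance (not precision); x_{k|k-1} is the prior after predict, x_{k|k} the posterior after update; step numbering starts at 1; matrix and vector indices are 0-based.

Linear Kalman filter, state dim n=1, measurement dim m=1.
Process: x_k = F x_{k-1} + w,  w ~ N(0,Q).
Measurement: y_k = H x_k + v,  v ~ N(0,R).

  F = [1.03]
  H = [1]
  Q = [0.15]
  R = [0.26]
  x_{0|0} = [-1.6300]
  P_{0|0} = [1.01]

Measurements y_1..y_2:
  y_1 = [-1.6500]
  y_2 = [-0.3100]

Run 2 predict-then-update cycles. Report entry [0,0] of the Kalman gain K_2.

K[0,0] = 0.5921

step 1: x^-=[-1.6789]  P^-=[1.2215]  S=[1.4815]  K=[0.8245]  nu=[0.0289]  x^+=[-1.6551]  P^+=[0.2144]
step 2: x^-=[-1.7047]  P^-=[0.3774]  S=[0.6374]  K=[0.5921]  nu=[1.3947]  x^+=[-0.8789]  P^+=[0.1539]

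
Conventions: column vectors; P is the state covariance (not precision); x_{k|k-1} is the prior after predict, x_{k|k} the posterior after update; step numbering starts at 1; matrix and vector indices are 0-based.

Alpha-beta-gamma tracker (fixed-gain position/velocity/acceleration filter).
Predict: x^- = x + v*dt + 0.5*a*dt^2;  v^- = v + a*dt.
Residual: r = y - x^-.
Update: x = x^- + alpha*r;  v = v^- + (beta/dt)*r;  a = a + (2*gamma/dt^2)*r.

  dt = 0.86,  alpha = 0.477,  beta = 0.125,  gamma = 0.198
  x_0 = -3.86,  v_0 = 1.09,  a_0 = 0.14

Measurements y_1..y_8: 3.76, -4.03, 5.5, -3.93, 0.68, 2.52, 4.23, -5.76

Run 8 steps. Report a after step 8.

step 1: x_pred=-2.8708  r=6.6308  x^+=0.2921  v^+=2.1742  a^+=3.6903
step 2: x_pred=3.5266  r=-7.5566  x^+=-0.0779  v^+=4.2495  a^+=-0.3557
step 3: x_pred=3.4451  r=2.0549  x^+=4.4253  v^+=4.2423  a^+=0.7446
step 4: x_pred=8.3490  r=-12.2790  x^+=2.4919  v^+=3.0979  a^+=-5.8299
step 5: x_pred=3.0002  r=-2.3202  x^+=1.8935  v^+=-2.2531  a^+=-7.0722
step 6: x_pred=-2.6595  r=5.1795  x^+=-0.1889  v^+=-7.5824  a^+=-4.2990
step 7: x_pred=-8.2995  r=12.5295  x^+=-2.3229  v^+=-9.4584  a^+=2.4096
step 8: x_pred=-9.5661  r=3.8061  x^+=-7.7506  v^+=-6.8329  a^+=4.4474

a_post = 4.4474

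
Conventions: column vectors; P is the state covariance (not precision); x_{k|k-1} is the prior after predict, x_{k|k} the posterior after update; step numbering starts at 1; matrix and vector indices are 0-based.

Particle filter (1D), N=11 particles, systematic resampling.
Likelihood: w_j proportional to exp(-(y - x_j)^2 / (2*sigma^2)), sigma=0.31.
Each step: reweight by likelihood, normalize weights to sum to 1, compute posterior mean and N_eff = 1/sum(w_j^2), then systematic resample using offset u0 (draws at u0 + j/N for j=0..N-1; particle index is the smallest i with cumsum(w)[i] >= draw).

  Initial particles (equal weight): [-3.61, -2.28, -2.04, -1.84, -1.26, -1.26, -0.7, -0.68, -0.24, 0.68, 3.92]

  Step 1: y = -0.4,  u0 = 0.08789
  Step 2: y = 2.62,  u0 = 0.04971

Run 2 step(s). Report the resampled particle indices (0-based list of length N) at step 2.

step 1: w=[0.0000, 0.0000, 0.0000, 0.0000, 0.0096, 0.0096, 0.2831, 0.3007, 0.3958, 0.0010, 0.0000]  mean=-0.5213  Neff=3.0539  idx=[6, 6, 6, 7, 7, 7, 8, 8, 8, 8, 8]
step 2: w=[0.0000, 0.0000, 0.0000, 0.0000, 0.0000, 0.0000, 0.2000, 0.2000, 0.2000, 0.2000, 0.2000]  mean=-0.2400  Neff=5.0000  idx=[6, 6, 7, 7, 8, 8, 8, 9, 9, 10, 10]

resampled_idx = [6, 6, 7, 7, 8, 8, 8, 9, 9, 10, 10]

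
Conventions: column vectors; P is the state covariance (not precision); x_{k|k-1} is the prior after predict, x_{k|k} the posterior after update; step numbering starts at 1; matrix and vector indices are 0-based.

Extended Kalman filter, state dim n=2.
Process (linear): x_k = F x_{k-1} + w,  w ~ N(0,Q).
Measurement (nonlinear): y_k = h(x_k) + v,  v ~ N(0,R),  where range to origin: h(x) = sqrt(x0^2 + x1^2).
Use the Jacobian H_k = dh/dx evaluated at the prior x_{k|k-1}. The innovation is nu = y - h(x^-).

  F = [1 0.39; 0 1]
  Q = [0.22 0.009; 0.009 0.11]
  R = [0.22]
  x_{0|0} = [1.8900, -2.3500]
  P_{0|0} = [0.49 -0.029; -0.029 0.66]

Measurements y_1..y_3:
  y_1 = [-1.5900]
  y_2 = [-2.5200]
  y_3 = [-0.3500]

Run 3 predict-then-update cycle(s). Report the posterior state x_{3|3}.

x_post = [-0.4667, -0.2276]

step 1: x^-=[0.9735, -2.3500]  P^-=[0.7878 0.2374; 0.2374 0.7700]  H_jac=[0.3827 -0.9239]  S=[0.8247]  K=[0.0996; -0.7524]  nu=[-4.1337]  x^+=[0.5617, 0.7602]  P^+=[0.7796 0.2992; 0.2992 0.3031]
step 2: x^-=[0.8581, 0.7602]  P^-=[1.2791 0.4264; 0.4264 0.4131]  H_jac=[0.7485 0.6631]  S=[1.5417]  K=[0.8045; 0.3847]  nu=[-3.6664]  x^+=[-2.0914, -0.6505]  P^+=[0.2814 -0.0507; -0.0507 0.1849]
step 3: x^-=[-2.3450, -0.6505]  P^-=[0.4899 0.0304; 0.0304 0.2949]  H_jac=[-0.9636 -0.2673]  S=[0.7117]  K=[-0.6748; -0.1519]  nu=[-2.7836]  x^+=[-0.4667, -0.2276]  P^+=[0.1659 -0.0426; -0.0426 0.2785]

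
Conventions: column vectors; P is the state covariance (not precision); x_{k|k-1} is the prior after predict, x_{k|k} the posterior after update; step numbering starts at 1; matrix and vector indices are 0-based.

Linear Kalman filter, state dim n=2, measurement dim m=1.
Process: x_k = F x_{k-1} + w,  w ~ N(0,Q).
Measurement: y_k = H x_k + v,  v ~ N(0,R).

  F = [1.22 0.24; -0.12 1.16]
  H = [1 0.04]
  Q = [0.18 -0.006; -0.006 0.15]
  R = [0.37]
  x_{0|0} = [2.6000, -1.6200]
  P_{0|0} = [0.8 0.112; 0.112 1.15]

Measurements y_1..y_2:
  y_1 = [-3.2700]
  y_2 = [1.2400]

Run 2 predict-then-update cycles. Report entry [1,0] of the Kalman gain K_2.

K[1,0] = 0.4515

step 1: x^-=[2.7832, -2.1912]  P^-=[1.5025 0.3523; 0.3523 1.6778]  S=[1.9034]  K=[0.7968; 0.2204]  nu=[-5.9656]  x^+=[-1.9701, -3.5057]  P^+=[0.2941 0.0181; 0.0181 1.5854]
step 2: x^-=[-3.2450, -3.8302]  P^-=[0.7197 0.4174; 0.4174 2.2824]  S=[1.1267]  K=[0.6535; 0.4515]  nu=[4.6382]  x^+=[-0.2137, -1.7360]  P^+=[0.2384 0.0850; 0.0850 2.0527]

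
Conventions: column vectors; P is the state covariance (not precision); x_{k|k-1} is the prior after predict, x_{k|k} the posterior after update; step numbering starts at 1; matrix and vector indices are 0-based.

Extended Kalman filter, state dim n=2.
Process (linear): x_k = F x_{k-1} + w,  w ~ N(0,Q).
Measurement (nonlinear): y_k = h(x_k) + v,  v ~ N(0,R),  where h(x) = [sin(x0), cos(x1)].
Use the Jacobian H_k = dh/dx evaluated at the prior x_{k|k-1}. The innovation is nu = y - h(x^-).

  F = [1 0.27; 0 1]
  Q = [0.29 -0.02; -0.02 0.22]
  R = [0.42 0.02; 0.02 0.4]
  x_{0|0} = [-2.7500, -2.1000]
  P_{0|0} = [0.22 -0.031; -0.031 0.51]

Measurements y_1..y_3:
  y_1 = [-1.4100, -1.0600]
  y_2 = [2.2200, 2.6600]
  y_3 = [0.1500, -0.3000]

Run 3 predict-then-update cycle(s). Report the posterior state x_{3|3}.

step 1: x^-=[-3.3170, -2.1000]  P^-=[0.5304 0.0867; 0.0867 0.7300]  H_jac=[-0.9847 0.0000; 0.0000 0.8632]  S=[0.9343 -0.0537; -0.0537 0.9439]  K=[-0.5563 0.0476; -0.0532 0.6645]  nu=[-1.5845, -0.5552]  x^+=[-2.4620, -2.3846]  P^+=[0.2363 0.0092; 0.0092 0.3067]
step 2: x^-=[-3.1058, -2.3846]  P^-=[0.5536 0.0720; 0.0720 0.5267]  H_jac=[-0.9994 0.0000; 0.0000 0.6867]  S=[0.9729 -0.0294; -0.0294 0.6484]  K=[-0.5672 0.0505; -0.0572 0.5552]  nu=[2.2557, 3.3869]  x^+=[-4.2141, -0.6330]  P^+=[0.2373 0.0129; 0.0129 0.3218]
step 3: x^-=[-4.3850, -0.6330]  P^-=[0.5578 0.0798; 0.0798 0.5418]  H_jac=[-0.3216 0.0000; 0.0000 0.5916]  S=[0.4777 0.0048; 0.0048 0.5896]  K=[-0.3764 0.0831; -0.0592 0.5441]  nu=[-0.7969, -1.1062]  x^+=[-4.1770, -1.1877]  P^+=[0.4863 0.0435; 0.0435 0.3659]

x_post = [-4.1770, -1.1877]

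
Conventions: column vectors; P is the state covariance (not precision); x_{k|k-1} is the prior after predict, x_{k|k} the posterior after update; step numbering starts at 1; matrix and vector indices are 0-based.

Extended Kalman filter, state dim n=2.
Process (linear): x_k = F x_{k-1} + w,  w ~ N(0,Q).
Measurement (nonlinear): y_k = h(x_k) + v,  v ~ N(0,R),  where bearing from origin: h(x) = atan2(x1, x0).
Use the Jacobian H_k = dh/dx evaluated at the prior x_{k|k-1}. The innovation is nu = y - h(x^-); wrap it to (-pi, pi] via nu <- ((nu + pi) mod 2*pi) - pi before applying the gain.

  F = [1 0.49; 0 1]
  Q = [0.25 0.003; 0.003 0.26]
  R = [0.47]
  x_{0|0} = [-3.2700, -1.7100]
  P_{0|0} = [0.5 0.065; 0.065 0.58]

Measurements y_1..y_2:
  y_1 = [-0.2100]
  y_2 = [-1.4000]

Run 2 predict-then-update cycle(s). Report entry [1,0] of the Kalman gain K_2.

K[1,0] = -0.2280

step 1: x^-=[-4.1079, -1.7100]  P^-=[0.9530 0.3522; 0.3522 0.8400]  H_jac=[0.0864 -0.2075]  S=[0.5006]  K=[0.0184; -0.2874]  nu=[2.5371]  x^+=[-4.0611, -2.4391]  P^+=[0.9528 0.3549; 0.3549 0.7987]
step 2: x^-=[-5.2563, -2.4391]  P^-=[1.7423 0.7492; 0.7492 1.0587]  H_jac=[0.0726 -0.1565]  S=[0.4881]  K=[0.0190; -0.2280]  nu=[1.3071]  x^+=[-5.2314, -2.7371]  P^+=[1.7421 0.7513; 0.7513 1.0333]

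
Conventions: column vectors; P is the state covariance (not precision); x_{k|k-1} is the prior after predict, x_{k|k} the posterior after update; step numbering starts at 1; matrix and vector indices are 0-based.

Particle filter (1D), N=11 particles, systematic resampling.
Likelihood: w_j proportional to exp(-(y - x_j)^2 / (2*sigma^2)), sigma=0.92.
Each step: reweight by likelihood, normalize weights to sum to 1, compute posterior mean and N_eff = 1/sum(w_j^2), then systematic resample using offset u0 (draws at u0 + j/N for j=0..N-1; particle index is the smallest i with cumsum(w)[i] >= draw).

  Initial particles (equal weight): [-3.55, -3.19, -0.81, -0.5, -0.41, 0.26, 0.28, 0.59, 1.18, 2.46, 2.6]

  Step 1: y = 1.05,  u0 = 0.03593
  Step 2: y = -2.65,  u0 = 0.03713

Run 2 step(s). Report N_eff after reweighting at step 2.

N_eff = 2.8076

step 1: w=[0.0000, 0.0000, 0.0289, 0.0541, 0.0634, 0.1546, 0.1574, 0.1972, 0.2212, 0.0690, 0.0541]  mean=0.6956  Neff=6.5794  idx=[3, 4, 5, 6, 6, 7, 7, 8, 8, 8, 9]
step 2: w=[0.4635, 0.3670, 0.0478, 0.0446, 0.0446, 0.0144, 0.0144, 0.0012, 0.0012, 0.0012, 0.0000]  mean=-0.3234  Neff=2.8076  idx=[0, 0, 0, 0, 0, 1, 1, 1, 1, 2, 4]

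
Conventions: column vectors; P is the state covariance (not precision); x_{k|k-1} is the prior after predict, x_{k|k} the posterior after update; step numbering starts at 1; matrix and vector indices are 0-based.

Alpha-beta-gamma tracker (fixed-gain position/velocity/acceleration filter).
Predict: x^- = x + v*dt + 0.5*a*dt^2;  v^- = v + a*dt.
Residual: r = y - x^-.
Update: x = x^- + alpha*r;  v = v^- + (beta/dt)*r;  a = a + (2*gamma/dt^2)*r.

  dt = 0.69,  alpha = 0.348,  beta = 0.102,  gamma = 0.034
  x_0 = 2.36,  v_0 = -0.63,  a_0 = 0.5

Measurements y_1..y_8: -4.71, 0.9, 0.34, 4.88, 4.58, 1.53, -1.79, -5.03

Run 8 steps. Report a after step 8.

step 1: x_pred=2.0443  r=-6.7543  x^+=-0.3062  v^+=-1.2835  a^+=-0.4647
step 2: x_pred=-1.3024  r=2.2024  x^+=-0.5360  v^+=-1.2785  a^+=-0.1501
step 3: x_pred=-1.4539  r=1.7939  x^+=-0.8296  v^+=-1.1169  a^+=0.1061
step 4: x_pred=-1.5751  r=6.4551  x^+=0.6713  v^+=-0.0895  a^+=1.0280
step 5: x_pred=0.8542  r=3.7258  x^+=2.1508  v^+=1.1706  a^+=1.5602
step 6: x_pred=3.3299  r=-1.7999  x^+=2.7035  v^+=1.9810  a^+=1.3031
step 7: x_pred=4.3806  r=-6.1706  x^+=2.2333  v^+=1.9680  a^+=0.4218
step 8: x_pred=3.6916  r=-8.7216  x^+=0.6565  v^+=0.9697  a^+=-0.8239

a_post = -0.8239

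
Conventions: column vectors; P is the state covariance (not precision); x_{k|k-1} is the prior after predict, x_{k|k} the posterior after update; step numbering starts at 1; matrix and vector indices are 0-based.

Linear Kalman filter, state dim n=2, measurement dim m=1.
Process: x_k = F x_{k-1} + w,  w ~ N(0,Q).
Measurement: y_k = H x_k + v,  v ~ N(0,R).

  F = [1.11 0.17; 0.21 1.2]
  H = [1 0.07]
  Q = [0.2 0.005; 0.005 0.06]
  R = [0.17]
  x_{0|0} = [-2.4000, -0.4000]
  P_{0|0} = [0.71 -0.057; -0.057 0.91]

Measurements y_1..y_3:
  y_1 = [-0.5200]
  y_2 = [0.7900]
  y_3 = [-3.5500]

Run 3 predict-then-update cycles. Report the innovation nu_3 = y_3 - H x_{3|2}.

step 1: x^-=[-2.7320, -0.9840]  P^-=[1.0796 0.2782; 0.2782 1.3730]  S=[1.2953]  K=[0.8485; 0.2890]  nu=[2.2809]  x^+=[-0.7966, -0.3249]  P^+=[0.1470 -0.0394; -0.0394 1.2648]
step 2: x^-=[-0.9395, -0.5572]  P^-=[0.4028 0.2434; 0.2434 1.8680]  S=[0.6160]  K=[0.6815; 0.6073]  nu=[1.7685]  x^+=[0.2658, 0.5169]  P^+=[0.1167 -0.0116; -0.0116 1.6407]
step 3: x^-=[0.3829, 0.6761]  P^-=[0.3868 0.3510; 0.3510 2.4219]  S=[0.6178]  K=[0.6658; 0.8426]  nu=[-3.9802]  x^+=[-2.2673, -2.6777]  P^+=[0.1129 0.0044; 0.0044 1.9833]

innov = [-3.9802]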